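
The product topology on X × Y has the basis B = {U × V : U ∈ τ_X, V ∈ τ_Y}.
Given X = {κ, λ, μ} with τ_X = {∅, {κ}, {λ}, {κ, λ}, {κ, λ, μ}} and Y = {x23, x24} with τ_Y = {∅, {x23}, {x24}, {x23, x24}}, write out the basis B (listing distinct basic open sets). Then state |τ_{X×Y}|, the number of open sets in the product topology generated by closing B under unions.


Basis B = {∅ × ∅, {κ} × {x23}, {κ} × {x24}, {λ} × {x23}, {λ} × {x24}, {κ} × {x23, x24}, {κ, λ} × {x23}, {κ, λ} × {x24}, {λ} × {x23, x24}, {κ, λ, μ} × {x23}, {κ, λ, μ} × {x24}, {κ, λ} × {x23, x24}, {κ, λ, μ} × {x23, x24}}; |τ_{X×Y}| = 25.

Enumerate products U × V with U ∈ τ_X, V ∈ τ_Y (deduplicated):
  ∅ × ∅ = {} (∅)
  {κ} × {x23} = {(κ,x23)}
  {κ} × {x24} = {(κ,x24)}
  {λ} × {x23} = {(λ,x23)}
  {λ} × {x24} = {(λ,x24)}
  {κ} × {x23, x24} = {(κ,x23), (κ,x24)}
  {κ, λ} × {x23} = {(κ,x23), (λ,x23)}
  {κ, λ} × {x24} = {(κ,x24), (λ,x24)}
  {λ} × {x23, x24} = {(λ,x23), (λ,x24)}
  {κ, λ, μ} × {x23} = {(κ,x23), (λ,x23), (μ,x23)}
  {κ, λ, μ} × {x24} = {(κ,x24), (λ,x24), (μ,x24)}
  {κ, λ} × {x23, x24} = {(κ,x23), (κ,x24), (λ,x23), (λ,x24)}
  {κ, λ, μ} × {x23, x24} = {(κ,x23), (κ,x24), (λ,x23), (λ,x24), (μ,x23), (μ,x24)}
These 13 distinct sets form the basis B.
Close under arbitrary unions to get τ_{X×Y}; counting gives |τ_{X×Y}| = 25.


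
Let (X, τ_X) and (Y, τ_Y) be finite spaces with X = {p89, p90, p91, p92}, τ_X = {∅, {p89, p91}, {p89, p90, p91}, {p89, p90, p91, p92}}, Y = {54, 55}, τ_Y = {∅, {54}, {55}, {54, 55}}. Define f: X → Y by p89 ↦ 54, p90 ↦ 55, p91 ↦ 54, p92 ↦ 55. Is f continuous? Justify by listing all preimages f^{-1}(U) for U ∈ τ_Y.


f is NOT continuous.

Compute f^{-1}(U) for each U ∈ τ_Y:
  U = ∅: f^{-1}(U) = ∅ ∈ τ_X ✓.
  U = {54}: f^{-1}(U) = {p89, p91} ∈ τ_X ✓.
  U = {55}: f^{-1}(U) = {p90, p92} ∉ τ_X ✗.
  U = {54, 55}: f^{-1}(U) = {p89, p90, p91, p92} ∈ τ_X ✓.
Found U = {55} with f^{-1}(U) = {p90, p92} not in τ_X. Therefore f is NOT continuous.


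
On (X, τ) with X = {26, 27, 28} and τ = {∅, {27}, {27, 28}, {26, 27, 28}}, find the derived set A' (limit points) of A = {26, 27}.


A' = {26, 28}

For each x ∈ X, list the open sets U ∈ τ with x ∈ U, then check whether U ∩ (A ∖ {x}) ≠ ∅ for every such U.
  x = 26: opens ∋ x are {26, 27, 28}; each meets A ∖ {26}, so x IS a limit point.
  x = 27: open {27} ∋ x has {27} ∩ (A ∖ {27}) = ∅, so x is NOT a limit point.
  x = 28: opens ∋ x are {27, 28}, {26, 27, 28}; each meets A ∖ {28}, so x IS a limit point.
Collecting: A' = {26, 28}.


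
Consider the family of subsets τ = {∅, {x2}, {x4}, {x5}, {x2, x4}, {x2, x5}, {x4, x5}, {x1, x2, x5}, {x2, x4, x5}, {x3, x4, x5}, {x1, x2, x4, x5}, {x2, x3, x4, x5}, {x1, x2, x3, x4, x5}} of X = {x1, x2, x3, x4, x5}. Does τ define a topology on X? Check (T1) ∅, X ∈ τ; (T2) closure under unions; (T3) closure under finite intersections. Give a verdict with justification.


τ IS a topology on X.

Axiom (T1): ∅ ∈ τ? Yes; X ∈ τ? Yes.
Axiom (T2/T3): check pairwise unions and intersections of members of τ.
All pairwise intersections and unions checked — each lies in τ. Therefore τ satisfies (T1), (T2), (T3): it IS a topology on X.


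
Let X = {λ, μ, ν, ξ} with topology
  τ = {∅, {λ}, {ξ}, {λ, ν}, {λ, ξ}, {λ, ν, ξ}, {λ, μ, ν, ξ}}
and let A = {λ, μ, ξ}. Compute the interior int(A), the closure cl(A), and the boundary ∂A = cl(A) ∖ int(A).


int(A) = {λ, ξ}, cl(A) = {λ, μ, ν, ξ}, ∂A = {μ, ν}.

Closed sets in (X, τ) are complements of opens:
  closed(X, τ) = {∅, {μ}, {μ, ν}, {μ, ξ}, {λ, μ, ν}, {μ, ν, ξ}, {λ, μ, ν, ξ}}.
int(A) = ⋃ {U ∈ τ : U ⊆ A}. Opens contained in A: ∅, {λ}, {ξ}, {λ, ξ}.
Taking the union of these: int(A) = {λ, ξ}.
cl(A) = ⋂ {C closed : A ⊆ C}. Closed sets containing A: {λ, μ, ν, ξ}.
Intersecting these: cl(A) = {λ, μ, ν, ξ}.
∂A = cl(A) ∖ int(A) = {λ, μ, ν, ξ} ∖ {λ, ξ} = {μ, ν}.


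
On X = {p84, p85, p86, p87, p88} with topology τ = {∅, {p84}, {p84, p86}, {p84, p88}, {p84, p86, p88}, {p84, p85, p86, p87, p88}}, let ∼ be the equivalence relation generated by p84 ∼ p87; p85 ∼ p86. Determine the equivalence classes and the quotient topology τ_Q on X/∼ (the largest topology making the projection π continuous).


X/∼ = {[p84=p87], [p85=p86], [p88]}; |τ_Q| = 2.

Equivalence classes: [p84=p87], [p85=p86], [p88].
Quotient map π: X → X/∼ sends p84 ↦ [p84=p87], p85 ↦ [p85=p86], p86 ↦ [p85=p86], p87 ↦ [p84=p87], p88 ↦ [p88].
For each subset V ⊆ X/∼, compute π^{-1}(V) ⊆ X and check whether π^{-1}(V) ∈ τ. V is open in τ_Q iff π^{-1}(V) ∈ τ.
  V = {}: π^{-1}(V) = ∅ ∈ τ ✓.
  V = {[p84=p87]}: π^{-1}(V) = {p84, p87} ∉ τ ✗.
  V = {[p85=p86]}: π^{-1}(V) = {p85, p86} ∉ τ ✗.
  V = {[p84=p87], [p85=p86]}: π^{-1}(V) = {p84, p85, p86, p87} ∉ τ ✗.
  V = {[p88]}: π^{-1}(V) = {p88} ∉ τ ✗.
  V = {[p84=p87], [p88]}: π^{-1}(V) = {p84, p87, p88} ∉ τ ✗.
  V = {[p85=p86], [p88]}: π^{-1}(V) = {p85, p86, p88} ∉ τ ✗.
  V = {[p84=p87], [p85=p86], [p88]}: π^{-1}(V) = {p84, p85, p86, p87, p88} ∈ τ ✓.
Open sets in the quotient: τ_Q = {{}, {[p84=p87], [p85=p86], [p88]}} (2 elements).


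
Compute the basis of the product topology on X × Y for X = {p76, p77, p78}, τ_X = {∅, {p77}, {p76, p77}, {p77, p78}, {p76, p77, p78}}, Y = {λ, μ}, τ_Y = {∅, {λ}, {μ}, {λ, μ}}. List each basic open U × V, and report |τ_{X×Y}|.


Basis B = {∅ × ∅, {p77} × {λ}, {p77} × {μ}, {p76, p77} × {λ}, {p76, p77} × {μ}, {p77} × {λ, μ}, {p77, p78} × {λ}, {p77, p78} × {μ}, {p76, p77, p78} × {λ}, {p76, p77, p78} × {μ}, {p76, p77} × {λ, μ}, {p77, p78} × {λ, μ}, {p76, p77, p78} × {λ, μ}}; |τ_{X×Y}| = 25.

Enumerate products U × V with U ∈ τ_X, V ∈ τ_Y (deduplicated):
  ∅ × ∅ = {} (∅)
  {p77} × {λ} = {(p77,λ)}
  {p77} × {μ} = {(p77,μ)}
  {p76, p77} × {λ} = {(p76,λ), (p77,λ)}
  {p76, p77} × {μ} = {(p76,μ), (p77,μ)}
  {p77} × {λ, μ} = {(p77,λ), (p77,μ)}
  {p77, p78} × {λ} = {(p77,λ), (p78,λ)}
  {p77, p78} × {μ} = {(p77,μ), (p78,μ)}
  {p76, p77, p78} × {λ} = {(p76,λ), (p77,λ), (p78,λ)}
  {p76, p77, p78} × {μ} = {(p76,μ), (p77,μ), (p78,μ)}
  {p76, p77} × {λ, μ} = {(p76,λ), (p76,μ), (p77,λ), (p77,μ)}
  {p77, p78} × {λ, μ} = {(p77,λ), (p77,μ), (p78,λ), (p78,μ)}
  {p76, p77, p78} × {λ, μ} = {(p76,λ), (p76,μ), (p77,λ), (p77,μ), (p78,λ), (p78,μ)}
These 13 distinct sets form the basis B.
Close under arbitrary unions to get τ_{X×Y}; counting gives |τ_{X×Y}| = 25.


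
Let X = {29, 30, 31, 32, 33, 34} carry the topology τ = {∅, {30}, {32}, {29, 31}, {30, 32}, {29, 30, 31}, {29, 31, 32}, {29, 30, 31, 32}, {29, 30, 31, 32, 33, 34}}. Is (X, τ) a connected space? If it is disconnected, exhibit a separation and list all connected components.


(X, τ) is connected.

Find clopen sets (U ∈ τ with X ∖ U ∈ τ):
  U = ∅, X ∖ U = {29, 30, 31, 32, 33, 34} — both open, so U is clopen.
  U = {29, 30, 31, 32, 33, 34}, X ∖ U = ∅ — both open, so U is clopen.
Only trivial clopens (∅ and X) exist, so (X, τ) is connected.
Compute connected components by grouping points that agree on all clopens:
  component: {29, 30, 31, 32, 33, 34}


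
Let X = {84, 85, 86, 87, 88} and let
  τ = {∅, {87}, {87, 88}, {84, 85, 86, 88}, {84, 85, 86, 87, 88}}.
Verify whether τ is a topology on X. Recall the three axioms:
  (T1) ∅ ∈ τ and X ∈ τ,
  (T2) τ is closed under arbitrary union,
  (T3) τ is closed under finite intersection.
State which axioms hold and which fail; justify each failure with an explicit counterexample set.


τ is NOT a topology on X.

Axiom (T1): ∅ ∈ τ? Yes; X ∈ τ? Yes.
Axiom (T2/T3): check pairwise unions and intersections of members of τ.
Counterexample for (T3): {87, 88} ∩ {84, 85, 86, 88} = {88} ∉ τ. Therefore τ is NOT a topology.


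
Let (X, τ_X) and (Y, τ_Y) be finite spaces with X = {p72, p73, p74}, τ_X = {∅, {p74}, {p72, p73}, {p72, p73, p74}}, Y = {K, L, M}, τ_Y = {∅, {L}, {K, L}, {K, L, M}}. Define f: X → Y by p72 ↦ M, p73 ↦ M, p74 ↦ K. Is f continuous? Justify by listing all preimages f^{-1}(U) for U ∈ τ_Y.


f IS continuous.

Compute f^{-1}(U) for each U ∈ τ_Y:
  U = ∅: f^{-1}(U) = ∅ ∈ τ_X ✓.
  U = {L}: f^{-1}(U) = ∅ ∈ τ_X ✓.
  U = {K, L}: f^{-1}(U) = {p74} ∈ τ_X ✓.
  U = {K, L, M}: f^{-1}(U) = {p72, p73, p74} ∈ τ_X ✓.
Every preimage lies in τ_X, so f IS continuous.


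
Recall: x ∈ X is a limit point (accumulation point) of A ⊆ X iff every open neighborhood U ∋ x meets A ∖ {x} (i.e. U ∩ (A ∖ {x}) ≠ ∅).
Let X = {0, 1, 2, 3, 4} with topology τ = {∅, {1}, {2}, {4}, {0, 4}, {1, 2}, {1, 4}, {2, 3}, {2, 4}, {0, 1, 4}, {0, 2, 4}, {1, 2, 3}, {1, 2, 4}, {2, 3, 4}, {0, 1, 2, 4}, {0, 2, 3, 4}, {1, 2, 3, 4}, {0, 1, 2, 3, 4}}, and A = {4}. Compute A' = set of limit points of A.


A' = {0}

For each x ∈ X, list the open sets U ∈ τ with x ∈ U, then check whether U ∩ (A ∖ {x}) ≠ ∅ for every such U.
  x = 0: opens ∋ x are {0, 4}, {0, 1, 4}, {0, 2, 4}, {0, 1, 2, 4}, {0, 2, 3, 4}, {0, 1, 2, 3, 4}; each meets A ∖ {0}, so x IS a limit point.
  x = 1: open {1} ∋ x has {1} ∩ (A ∖ {1}) = ∅, so x is NOT a limit point.
  x = 2: open {2} ∋ x has {2} ∩ (A ∖ {2}) = ∅, so x is NOT a limit point.
  x = 3: open {2, 3} ∋ x has {2, 3} ∩ (A ∖ {3}) = ∅, so x is NOT a limit point.
  x = 4: open {4} ∋ x has {4} ∩ (A ∖ {4}) = ∅, so x is NOT a limit point.
Collecting: A' = {0}.


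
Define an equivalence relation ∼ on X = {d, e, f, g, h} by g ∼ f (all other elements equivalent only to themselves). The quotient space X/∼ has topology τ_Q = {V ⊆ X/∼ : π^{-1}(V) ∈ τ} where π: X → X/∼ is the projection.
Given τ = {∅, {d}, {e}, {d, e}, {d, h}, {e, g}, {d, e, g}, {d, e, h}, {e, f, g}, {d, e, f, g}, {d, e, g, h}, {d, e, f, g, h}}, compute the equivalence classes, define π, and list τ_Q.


X/∼ = {[d], [e], [f=g], [h]}; |τ_Q| = 9.

Equivalence classes: [d], [e], [f=g], [h].
Quotient map π: X → X/∼ sends d ↦ [d], e ↦ [e], f ↦ [f=g], g ↦ [f=g], h ↦ [h].
For each subset V ⊆ X/∼, compute π^{-1}(V) ⊆ X and check whether π^{-1}(V) ∈ τ. V is open in τ_Q iff π^{-1}(V) ∈ τ.
  V = {}: π^{-1}(V) = ∅ ∈ τ ✓.
  V = {[d]}: π^{-1}(V) = {d} ∈ τ ✓.
  V = {[e]}: π^{-1}(V) = {e} ∈ τ ✓.
  V = {[d], [e]}: π^{-1}(V) = {d, e} ∈ τ ✓.
  V = {[f=g]}: π^{-1}(V) = {f, g} ∉ τ ✗.
  V = {[d], [f=g]}: π^{-1}(V) = {d, f, g} ∉ τ ✗.
  V = {[e], [f=g]}: π^{-1}(V) = {e, f, g} ∈ τ ✓.
  V = {[d], [e], [f=g]}: π^{-1}(V) = {d, e, f, g} ∈ τ ✓.
  V = {[h]}: π^{-1}(V) = {h} ∉ τ ✗.
  V = {[d], [h]}: π^{-1}(V) = {d, h} ∈ τ ✓.
  V = {[e], [h]}: π^{-1}(V) = {e, h} ∉ τ ✗.
  V = {[d], [e], [h]}: π^{-1}(V) = {d, e, h} ∈ τ ✓.
  V = {[f=g], [h]}: π^{-1}(V) = {f, g, h} ∉ τ ✗.
  V = {[d], [f=g], [h]}: π^{-1}(V) = {d, f, g, h} ∉ τ ✗.
  V = {[e], [f=g], [h]}: π^{-1}(V) = {e, f, g, h} ∉ τ ✗.
  V = {[d], [e], [f=g], [h]}: π^{-1}(V) = {d, e, f, g, h} ∈ τ ✓.
Open sets in the quotient: τ_Q = {{}, {[d]}, {[e]}, {[d], [e]}, {[e], [f=g]}, {[d], [e], [f=g]}, {[d], [h]}, {[d], [e], [h]}, {[d], [e], [f=g], [h]}} (9 elements).


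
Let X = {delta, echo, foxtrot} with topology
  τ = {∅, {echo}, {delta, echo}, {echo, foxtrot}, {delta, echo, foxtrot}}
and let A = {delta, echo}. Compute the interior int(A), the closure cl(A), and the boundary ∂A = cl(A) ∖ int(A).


int(A) = {delta, echo}, cl(A) = {delta, echo, foxtrot}, ∂A = {foxtrot}.

Closed sets in (X, τ) are complements of opens:
  closed(X, τ) = {∅, {delta}, {foxtrot}, {delta, foxtrot}, {delta, echo, foxtrot}}.
int(A) = ⋃ {U ∈ τ : U ⊆ A}. Opens contained in A: ∅, {echo}, {delta, echo}.
Taking the union of these: int(A) = {delta, echo}.
cl(A) = ⋂ {C closed : A ⊆ C}. Closed sets containing A: {delta, echo, foxtrot}.
Intersecting these: cl(A) = {delta, echo, foxtrot}.
∂A = cl(A) ∖ int(A) = {delta, echo, foxtrot} ∖ {delta, echo} = {foxtrot}.


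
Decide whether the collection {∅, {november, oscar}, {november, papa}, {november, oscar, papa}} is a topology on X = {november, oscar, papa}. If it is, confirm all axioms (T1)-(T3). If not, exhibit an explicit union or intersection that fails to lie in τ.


τ is NOT a topology on X.

Axiom (T1): ∅ ∈ τ? Yes; X ∈ τ? Yes.
Axiom (T2/T3): check pairwise unions and intersections of members of τ.
Counterexample for (T3): {november, oscar} ∩ {november, papa} = {november} ∉ τ. Therefore τ is NOT a topology.


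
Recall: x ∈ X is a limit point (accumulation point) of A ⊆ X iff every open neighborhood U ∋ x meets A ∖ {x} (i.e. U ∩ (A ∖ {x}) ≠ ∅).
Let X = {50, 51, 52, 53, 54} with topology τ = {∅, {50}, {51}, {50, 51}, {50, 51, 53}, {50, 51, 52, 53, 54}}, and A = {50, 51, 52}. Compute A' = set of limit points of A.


A' = {52, 53, 54}

For each x ∈ X, list the open sets U ∈ τ with x ∈ U, then check whether U ∩ (A ∖ {x}) ≠ ∅ for every such U.
  x = 50: open {50} ∋ x has {50} ∩ (A ∖ {50}) = ∅, so x is NOT a limit point.
  x = 51: open {51} ∋ x has {51} ∩ (A ∖ {51}) = ∅, so x is NOT a limit point.
  x = 52: opens ∋ x are {50, 51, 52, 53, 54}; each meets A ∖ {52}, so x IS a limit point.
  x = 53: opens ∋ x are {50, 51, 53}, {50, 51, 52, 53, 54}; each meets A ∖ {53}, so x IS a limit point.
  x = 54: opens ∋ x are {50, 51, 52, 53, 54}; each meets A ∖ {54}, so x IS a limit point.
Collecting: A' = {52, 53, 54}.


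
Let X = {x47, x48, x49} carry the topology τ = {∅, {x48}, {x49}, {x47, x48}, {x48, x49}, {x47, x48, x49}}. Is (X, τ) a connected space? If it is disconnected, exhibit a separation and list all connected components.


(X, τ) is disconnected; components = [{x49}, {x47, x48}].

Find clopen sets (U ∈ τ with X ∖ U ∈ τ):
  U = ∅, X ∖ U = {x47, x48, x49} — both open, so U is clopen.
  U = {x49}, X ∖ U = {x47, x48} — both open, so U is clopen.
  U = {x47, x48}, X ∖ U = {x49} — both open, so U is clopen.
  U = {x47, x48, x49}, X ∖ U = ∅ — both open, so U is clopen.
Nontrivial clopen(s) exist: e.g. {x49}. So (X, τ) is disconnected.
Compute connected components by grouping points that agree on all clopens:
  component: {x49}
  component: {x47, x48}


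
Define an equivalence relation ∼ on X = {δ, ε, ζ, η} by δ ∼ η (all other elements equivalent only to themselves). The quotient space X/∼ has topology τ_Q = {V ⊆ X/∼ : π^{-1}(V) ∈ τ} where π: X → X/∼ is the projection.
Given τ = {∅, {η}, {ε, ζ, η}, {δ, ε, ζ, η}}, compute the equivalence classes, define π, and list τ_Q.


X/∼ = {[δ=η], [ε], [ζ]}; |τ_Q| = 2.

Equivalence classes: [δ=η], [ε], [ζ].
Quotient map π: X → X/∼ sends δ ↦ [δ=η], ε ↦ [ε], ζ ↦ [ζ], η ↦ [δ=η].
For each subset V ⊆ X/∼, compute π^{-1}(V) ⊆ X and check whether π^{-1}(V) ∈ τ. V is open in τ_Q iff π^{-1}(V) ∈ τ.
  V = {}: π^{-1}(V) = ∅ ∈ τ ✓.
  V = {[δ=η]}: π^{-1}(V) = {δ, η} ∉ τ ✗.
  V = {[ε]}: π^{-1}(V) = {ε} ∉ τ ✗.
  V = {[δ=η], [ε]}: π^{-1}(V) = {δ, ε, η} ∉ τ ✗.
  V = {[ζ]}: π^{-1}(V) = {ζ} ∉ τ ✗.
  V = {[δ=η], [ζ]}: π^{-1}(V) = {δ, ζ, η} ∉ τ ✗.
  V = {[ε], [ζ]}: π^{-1}(V) = {ε, ζ} ∉ τ ✗.
  V = {[δ=η], [ε], [ζ]}: π^{-1}(V) = {δ, ε, ζ, η} ∈ τ ✓.
Open sets in the quotient: τ_Q = {{}, {[δ=η], [ε], [ζ]}} (2 elements).


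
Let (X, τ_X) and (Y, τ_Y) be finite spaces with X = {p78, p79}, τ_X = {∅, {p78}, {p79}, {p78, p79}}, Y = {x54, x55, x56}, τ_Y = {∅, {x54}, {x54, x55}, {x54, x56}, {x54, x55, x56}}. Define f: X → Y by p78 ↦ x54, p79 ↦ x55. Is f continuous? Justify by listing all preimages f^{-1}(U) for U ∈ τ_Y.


f IS continuous.

Compute f^{-1}(U) for each U ∈ τ_Y:
  U = ∅: f^{-1}(U) = ∅ ∈ τ_X ✓.
  U = {x54}: f^{-1}(U) = {p78} ∈ τ_X ✓.
  U = {x54, x55}: f^{-1}(U) = {p78, p79} ∈ τ_X ✓.
  U = {x54, x56}: f^{-1}(U) = {p78} ∈ τ_X ✓.
  U = {x54, x55, x56}: f^{-1}(U) = {p78, p79} ∈ τ_X ✓.
Every preimage lies in τ_X, so f IS continuous.


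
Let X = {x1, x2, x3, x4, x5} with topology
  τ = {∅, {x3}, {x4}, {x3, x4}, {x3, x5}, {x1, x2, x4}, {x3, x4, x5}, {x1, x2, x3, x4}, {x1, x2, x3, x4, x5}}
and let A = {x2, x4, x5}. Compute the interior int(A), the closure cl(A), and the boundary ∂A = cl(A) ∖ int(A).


int(A) = {x4}, cl(A) = {x1, x2, x4, x5}, ∂A = {x1, x2, x5}.

Closed sets in (X, τ) are complements of opens:
  closed(X, τ) = {∅, {x5}, {x1, x2}, {x3, x5}, {x1, x2, x4}, {x1, x2, x5}, {x1, x2, x3, x5}, {x1, x2, x4, x5}, {x1, x2, x3, x4, x5}}.
int(A) = ⋃ {U ∈ τ : U ⊆ A}. Opens contained in A: ∅, {x4}.
Taking the union of these: int(A) = {x4}.
cl(A) = ⋂ {C closed : A ⊆ C}. Closed sets containing A: {x1, x2, x4, x5}, {x1, x2, x3, x4, x5}.
Intersecting these: cl(A) = {x1, x2, x4, x5}.
∂A = cl(A) ∖ int(A) = {x1, x2, x4, x5} ∖ {x4} = {x1, x2, x5}.


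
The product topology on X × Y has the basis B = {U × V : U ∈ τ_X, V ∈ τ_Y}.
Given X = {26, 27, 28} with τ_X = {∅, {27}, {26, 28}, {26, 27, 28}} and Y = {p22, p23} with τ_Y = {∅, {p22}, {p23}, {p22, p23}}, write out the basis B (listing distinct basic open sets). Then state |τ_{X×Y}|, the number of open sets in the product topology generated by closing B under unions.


Basis B = {∅ × ∅, {27} × {p22}, {27} × {p23}, {26, 28} × {p22}, {26, 28} × {p23}, {27} × {p22, p23}, {26, 27, 28} × {p22}, {26, 27, 28} × {p23}, {26, 28} × {p22, p23}, {26, 27, 28} × {p22, p23}}; |τ_{X×Y}| = 16.

Enumerate products U × V with U ∈ τ_X, V ∈ τ_Y (deduplicated):
  ∅ × ∅ = {} (∅)
  {27} × {p22} = {(27,p22)}
  {27} × {p23} = {(27,p23)}
  {26, 28} × {p22} = {(26,p22), (28,p22)}
  {26, 28} × {p23} = {(26,p23), (28,p23)}
  {27} × {p22, p23} = {(27,p22), (27,p23)}
  {26, 27, 28} × {p22} = {(26,p22), (27,p22), (28,p22)}
  {26, 27, 28} × {p23} = {(26,p23), (27,p23), (28,p23)}
  {26, 28} × {p22, p23} = {(26,p22), (26,p23), (28,p22), (28,p23)}
  {26, 27, 28} × {p22, p23} = {(26,p22), (26,p23), (27,p22), (27,p23), (28,p22), (28,p23)}
These 10 distinct sets form the basis B.
Close under arbitrary unions to get τ_{X×Y}; counting gives |τ_{X×Y}| = 16.


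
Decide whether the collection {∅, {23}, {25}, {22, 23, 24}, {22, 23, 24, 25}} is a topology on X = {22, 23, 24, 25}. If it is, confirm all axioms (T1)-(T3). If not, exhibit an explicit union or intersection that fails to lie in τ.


τ is NOT a topology on X.

Axiom (T1): ∅ ∈ τ? Yes; X ∈ τ? Yes.
Axiom (T2/T3): check pairwise unions and intersections of members of τ.
Counterexample for (T2): {23} ∪ {25} = {23, 25} ∉ τ. Therefore τ is NOT a topology.


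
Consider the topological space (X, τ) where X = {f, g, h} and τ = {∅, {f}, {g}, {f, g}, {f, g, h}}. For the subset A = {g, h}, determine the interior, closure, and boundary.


int(A) = {g}, cl(A) = {g, h}, ∂A = {h}.

Closed sets in (X, τ) are complements of opens:
  closed(X, τ) = {∅, {h}, {f, h}, {g, h}, {f, g, h}}.
int(A) = ⋃ {U ∈ τ : U ⊆ A}. Opens contained in A: ∅, {g}.
Taking the union of these: int(A) = {g}.
cl(A) = ⋂ {C closed : A ⊆ C}. Closed sets containing A: {g, h}, {f, g, h}.
Intersecting these: cl(A) = {g, h}.
∂A = cl(A) ∖ int(A) = {g, h} ∖ {g} = {h}.


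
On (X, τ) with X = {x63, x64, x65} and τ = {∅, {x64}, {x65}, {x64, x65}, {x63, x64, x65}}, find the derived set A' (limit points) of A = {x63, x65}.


A' = {x63}

For each x ∈ X, list the open sets U ∈ τ with x ∈ U, then check whether U ∩ (A ∖ {x}) ≠ ∅ for every such U.
  x = x63: opens ∋ x are {x63, x64, x65}; each meets A ∖ {x63}, so x IS a limit point.
  x = x64: open {x64} ∋ x has {x64} ∩ (A ∖ {x64}) = ∅, so x is NOT a limit point.
  x = x65: open {x65} ∋ x has {x65} ∩ (A ∖ {x65}) = ∅, so x is NOT a limit point.
Collecting: A' = {x63}.


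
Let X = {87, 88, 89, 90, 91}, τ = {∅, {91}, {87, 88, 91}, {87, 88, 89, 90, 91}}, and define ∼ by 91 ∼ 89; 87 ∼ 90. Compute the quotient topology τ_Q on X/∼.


X/∼ = {[87=90], [88], [89=91]}; |τ_Q| = 2.

Equivalence classes: [87=90], [88], [89=91].
Quotient map π: X → X/∼ sends 87 ↦ [87=90], 88 ↦ [88], 89 ↦ [89=91], 90 ↦ [87=90], 91 ↦ [89=91].
For each subset V ⊆ X/∼, compute π^{-1}(V) ⊆ X and check whether π^{-1}(V) ∈ τ. V is open in τ_Q iff π^{-1}(V) ∈ τ.
  V = {}: π^{-1}(V) = ∅ ∈ τ ✓.
  V = {[87=90]}: π^{-1}(V) = {87, 90} ∉ τ ✗.
  V = {[88]}: π^{-1}(V) = {88} ∉ τ ✗.
  V = {[87=90], [88]}: π^{-1}(V) = {87, 88, 90} ∉ τ ✗.
  V = {[89=91]}: π^{-1}(V) = {89, 91} ∉ τ ✗.
  V = {[87=90], [89=91]}: π^{-1}(V) = {87, 89, 90, 91} ∉ τ ✗.
  V = {[88], [89=91]}: π^{-1}(V) = {88, 89, 91} ∉ τ ✗.
  V = {[87=90], [88], [89=91]}: π^{-1}(V) = {87, 88, 89, 90, 91} ∈ τ ✓.
Open sets in the quotient: τ_Q = {{}, {[87=90], [88], [89=91]}} (2 elements).


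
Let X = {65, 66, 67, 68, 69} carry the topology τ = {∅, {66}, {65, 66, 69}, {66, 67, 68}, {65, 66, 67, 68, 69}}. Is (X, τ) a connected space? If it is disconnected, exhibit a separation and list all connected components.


(X, τ) is connected.

Find clopen sets (U ∈ τ with X ∖ U ∈ τ):
  U = ∅, X ∖ U = {65, 66, 67, 68, 69} — both open, so U is clopen.
  U = {65, 66, 67, 68, 69}, X ∖ U = ∅ — both open, so U is clopen.
Only trivial clopens (∅ and X) exist, so (X, τ) is connected.
Compute connected components by grouping points that agree on all clopens:
  component: {65, 66, 67, 68, 69}


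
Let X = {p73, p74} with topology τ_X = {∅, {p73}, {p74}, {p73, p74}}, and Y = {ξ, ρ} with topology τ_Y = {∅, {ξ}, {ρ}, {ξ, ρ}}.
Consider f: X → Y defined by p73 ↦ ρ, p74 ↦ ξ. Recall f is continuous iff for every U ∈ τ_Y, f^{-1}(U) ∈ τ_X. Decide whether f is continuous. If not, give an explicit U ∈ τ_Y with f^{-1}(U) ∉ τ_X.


f IS continuous.

Compute f^{-1}(U) for each U ∈ τ_Y:
  U = ∅: f^{-1}(U) = ∅ ∈ τ_X ✓.
  U = {ξ}: f^{-1}(U) = {p74} ∈ τ_X ✓.
  U = {ρ}: f^{-1}(U) = {p73} ∈ τ_X ✓.
  U = {ξ, ρ}: f^{-1}(U) = {p73, p74} ∈ τ_X ✓.
Every preimage lies in τ_X, so f IS continuous.


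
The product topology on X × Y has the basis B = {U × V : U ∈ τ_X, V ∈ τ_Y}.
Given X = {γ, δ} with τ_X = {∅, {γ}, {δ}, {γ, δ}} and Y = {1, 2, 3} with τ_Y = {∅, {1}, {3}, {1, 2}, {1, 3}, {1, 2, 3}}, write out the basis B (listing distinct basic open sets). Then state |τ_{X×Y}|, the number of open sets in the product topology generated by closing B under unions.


Basis B = {∅ × ∅, {γ} × {1}, {γ} × {3}, {δ} × {1}, {δ} × {3}, {γ} × {1, 2}, {γ} × {1, 3}, {γ, δ} × {1}, {γ, δ} × {3}, {δ} × {1, 2}, {δ} × {1, 3}, {γ} × {1, 2, 3}, {δ} × {1, 2, 3}, {γ, δ} × {1, 2}, {γ, δ} × {1, 3}, {γ, δ} × {1, 2, 3}}; |τ_{X×Y}| = 36.

Enumerate products U × V with U ∈ τ_X, V ∈ τ_Y (deduplicated):
  ∅ × ∅ = {} (∅)
  {γ} × {1} = {(γ,1)}
  {γ} × {3} = {(γ,3)}
  {δ} × {1} = {(δ,1)}
  {δ} × {3} = {(δ,3)}
  {γ} × {1, 2} = {(γ,1), (γ,2)}
  {γ} × {1, 3} = {(γ,1), (γ,3)}
  {γ, δ} × {1} = {(γ,1), (δ,1)}
  {γ, δ} × {3} = {(γ,3), (δ,3)}
  {δ} × {1, 2} = {(δ,1), (δ,2)}
  {δ} × {1, 3} = {(δ,1), (δ,3)}
  {γ} × {1, 2, 3} = {(γ,1), (γ,2), (γ,3)}
  {δ} × {1, 2, 3} = {(δ,1), (δ,2), (δ,3)}
  {γ, δ} × {1, 2} = {(γ,1), (γ,2), (δ,1), (δ,2)}
  {γ, δ} × {1, 3} = {(γ,1), (γ,3), (δ,1), (δ,3)}
  {γ, δ} × {1, 2, 3} = {(γ,1), (γ,2), (γ,3), (δ,1), (δ,2), (δ,3)}
These 16 distinct sets form the basis B.
Close under arbitrary unions to get τ_{X×Y}; counting gives |τ_{X×Y}| = 36.


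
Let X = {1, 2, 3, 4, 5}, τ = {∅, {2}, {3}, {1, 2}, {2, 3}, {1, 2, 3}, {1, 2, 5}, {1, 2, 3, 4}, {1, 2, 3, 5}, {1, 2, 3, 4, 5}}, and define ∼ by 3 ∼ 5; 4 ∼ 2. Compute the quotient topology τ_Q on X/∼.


X/∼ = {[1], [2=4], [3=5]}; |τ_Q| = 2.

Equivalence classes: [1], [2=4], [3=5].
Quotient map π: X → X/∼ sends 1 ↦ [1], 2 ↦ [2=4], 3 ↦ [3=5], 4 ↦ [2=4], 5 ↦ [3=5].
For each subset V ⊆ X/∼, compute π^{-1}(V) ⊆ X and check whether π^{-1}(V) ∈ τ. V is open in τ_Q iff π^{-1}(V) ∈ τ.
  V = {}: π^{-1}(V) = ∅ ∈ τ ✓.
  V = {[1]}: π^{-1}(V) = {1} ∉ τ ✗.
  V = {[2=4]}: π^{-1}(V) = {2, 4} ∉ τ ✗.
  V = {[1], [2=4]}: π^{-1}(V) = {1, 2, 4} ∉ τ ✗.
  V = {[3=5]}: π^{-1}(V) = {3, 5} ∉ τ ✗.
  V = {[1], [3=5]}: π^{-1}(V) = {1, 3, 5} ∉ τ ✗.
  V = {[2=4], [3=5]}: π^{-1}(V) = {2, 3, 4, 5} ∉ τ ✗.
  V = {[1], [2=4], [3=5]}: π^{-1}(V) = {1, 2, 3, 4, 5} ∈ τ ✓.
Open sets in the quotient: τ_Q = {{}, {[1], [2=4], [3=5]}} (2 elements).


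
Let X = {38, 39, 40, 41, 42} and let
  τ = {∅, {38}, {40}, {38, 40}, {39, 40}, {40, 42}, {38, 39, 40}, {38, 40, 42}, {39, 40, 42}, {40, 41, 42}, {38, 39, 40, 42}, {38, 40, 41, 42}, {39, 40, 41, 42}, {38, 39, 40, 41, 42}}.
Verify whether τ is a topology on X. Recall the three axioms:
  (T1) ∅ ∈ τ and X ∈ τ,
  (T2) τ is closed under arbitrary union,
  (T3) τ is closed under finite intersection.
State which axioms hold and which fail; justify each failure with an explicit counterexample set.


τ IS a topology on X.

Axiom (T1): ∅ ∈ τ? Yes; X ∈ τ? Yes.
Axiom (T2/T3): check pairwise unions and intersections of members of τ.
All pairwise intersections and unions checked — each lies in τ. Therefore τ satisfies (T1), (T2), (T3): it IS a topology on X.


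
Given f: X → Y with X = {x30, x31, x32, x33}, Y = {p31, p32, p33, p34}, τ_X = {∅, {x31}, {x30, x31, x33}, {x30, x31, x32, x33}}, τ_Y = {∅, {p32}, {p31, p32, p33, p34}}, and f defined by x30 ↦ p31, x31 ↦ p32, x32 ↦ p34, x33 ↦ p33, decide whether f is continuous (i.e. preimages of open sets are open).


f IS continuous.

Compute f^{-1}(U) for each U ∈ τ_Y:
  U = ∅: f^{-1}(U) = ∅ ∈ τ_X ✓.
  U = {p32}: f^{-1}(U) = {x31} ∈ τ_X ✓.
  U = {p31, p32, p33, p34}: f^{-1}(U) = {x30, x31, x32, x33} ∈ τ_X ✓.
Every preimage lies in τ_X, so f IS continuous.


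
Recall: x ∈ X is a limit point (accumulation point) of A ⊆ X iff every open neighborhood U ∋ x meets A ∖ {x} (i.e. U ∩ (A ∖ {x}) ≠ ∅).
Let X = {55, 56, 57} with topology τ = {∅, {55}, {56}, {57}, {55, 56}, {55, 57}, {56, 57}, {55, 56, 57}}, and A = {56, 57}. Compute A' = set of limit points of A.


A' = ∅

For each x ∈ X, list the open sets U ∈ τ with x ∈ U, then check whether U ∩ (A ∖ {x}) ≠ ∅ for every such U.
  x = 55: open {55} ∋ x has {55} ∩ (A ∖ {55}) = ∅, so x is NOT a limit point.
  x = 56: open {56} ∋ x has {56} ∩ (A ∖ {56}) = ∅, so x is NOT a limit point.
  x = 57: open {57} ∋ x has {57} ∩ (A ∖ {57}) = ∅, so x is NOT a limit point.
Collecting: A' = ∅.


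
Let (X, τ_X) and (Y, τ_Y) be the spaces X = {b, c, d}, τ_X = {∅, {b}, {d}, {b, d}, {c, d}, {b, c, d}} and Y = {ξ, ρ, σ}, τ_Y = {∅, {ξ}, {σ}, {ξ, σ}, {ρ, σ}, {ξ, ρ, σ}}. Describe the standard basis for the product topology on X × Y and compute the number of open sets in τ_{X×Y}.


Basis B = {∅ × ∅, {b} × {ξ}, {b} × {σ}, {d} × {ξ}, {d} × {σ}, {b} × {ξ, σ}, {b, d} × {ξ}, {b} × {ρ, σ}, {b, d} × {σ}, {c, d} × {ξ}, {c, d} × {σ}, {d} × {ξ, σ}, {d} × {ρ, σ}, {b} × {ξ, ρ, σ}, {b, c, d} × {ξ}, {b, c, d} × {σ}, {d} × {ξ, ρ, σ}, {b, d} × {ξ, σ}, {b, d} × {ρ, σ}, {c, d} × {ξ, σ}, {c, d} × {ρ, σ}, {b, d} × {ξ, ρ, σ}, {b, c, d} × {ξ, σ}, {b, c, d} × {ρ, σ}, {c, d} × {ξ, ρ, σ}, {b, c, d} × {ξ, ρ, σ}}; |τ_{X×Y}| = 108.

Enumerate products U × V with U ∈ τ_X, V ∈ τ_Y (deduplicated):
  ∅ × ∅ = {} (∅)
  {b} × {ξ} = {(b,ξ)}
  {b} × {σ} = {(b,σ)}
  {d} × {ξ} = {(d,ξ)}
  {d} × {σ} = {(d,σ)}
  {b} × {ξ, σ} = {(b,ξ), (b,σ)}
  {b, d} × {ξ} = {(b,ξ), (d,ξ)}
  {b} × {ρ, σ} = {(b,ρ), (b,σ)}
  {b, d} × {σ} = {(b,σ), (d,σ)}
  {c, d} × {ξ} = {(c,ξ), (d,ξ)}
  {c, d} × {σ} = {(c,σ), (d,σ)}
  {d} × {ξ, σ} = {(d,ξ), (d,σ)}
  {d} × {ρ, σ} = {(d,ρ), (d,σ)}
  {b} × {ξ, ρ, σ} = {(b,ξ), (b,ρ), (b,σ)}
  {b, c, d} × {ξ} = {(b,ξ), (c,ξ), (d,ξ)}
  {b, c, d} × {σ} = {(b,σ), (c,σ), (d,σ)}
  {d} × {ξ, ρ, σ} = {(d,ξ), (d,ρ), (d,σ)}
  {b, d} × {ξ, σ} = {(b,ξ), (b,σ), (d,ξ), (d,σ)}
  {b, d} × {ρ, σ} = {(b,ρ), (b,σ), (d,ρ), (d,σ)}
  {c, d} × {ξ, σ} = {(c,ξ), (c,σ), (d,ξ), (d,σ)}
  {c, d} × {ρ, σ} = {(c,ρ), (c,σ), (d,ρ), (d,σ)}
  {b, d} × {ξ, ρ, σ} = {(b,ξ), (b,ρ), (b,σ), (d,ξ), (d,ρ), (d,σ)}
  {b, c, d} × {ξ, σ} = {(b,ξ), (b,σ), (c,ξ), (c,σ), (d,ξ), (d,σ)}
  {b, c, d} × {ρ, σ} = {(b,ρ), (b,σ), (c,ρ), (c,σ), (d,ρ), (d,σ)}
  {c, d} × {ξ, ρ, σ} = {(c,ξ), (c,ρ), (c,σ), (d,ξ), (d,ρ), (d,σ)}
  {b, c, d} × {ξ, ρ, σ} = {(b,ξ), (b,ρ), (b,σ), (c,ξ), (c,ρ), (c,σ), (d,ξ), (d,ρ), (d,σ)}
These 26 distinct sets form the basis B.
Close under arbitrary unions to get τ_{X×Y}; counting gives |τ_{X×Y}| = 108.


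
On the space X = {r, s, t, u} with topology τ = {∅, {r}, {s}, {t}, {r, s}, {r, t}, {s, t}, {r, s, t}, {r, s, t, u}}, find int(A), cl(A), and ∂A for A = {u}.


int(A) = ∅, cl(A) = {u}, ∂A = {u}.

Closed sets in (X, τ) are complements of opens:
  closed(X, τ) = {∅, {u}, {r, u}, {s, u}, {t, u}, {r, s, u}, {r, t, u}, {s, t, u}, {r, s, t, u}}.
int(A) = ⋃ {U ∈ τ : U ⊆ A}. Opens contained in A: ∅.
Taking the union of these: int(A) = ∅.
cl(A) = ⋂ {C closed : A ⊆ C}. Closed sets containing A: {u}, {r, u}, {s, u}, {t, u}, {r, s, u}, {r, t, u}, {s, t, u}, {r, s, t, u}.
Intersecting these: cl(A) = {u}.
∂A = cl(A) ∖ int(A) = {u} ∖ ∅ = {u}.


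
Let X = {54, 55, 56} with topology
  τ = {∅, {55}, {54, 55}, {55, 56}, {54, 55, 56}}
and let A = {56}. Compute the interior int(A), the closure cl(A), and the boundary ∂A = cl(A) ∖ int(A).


int(A) = ∅, cl(A) = {56}, ∂A = {56}.

Closed sets in (X, τ) are complements of opens:
  closed(X, τ) = {∅, {54}, {56}, {54, 56}, {54, 55, 56}}.
int(A) = ⋃ {U ∈ τ : U ⊆ A}. Opens contained in A: ∅.
Taking the union of these: int(A) = ∅.
cl(A) = ⋂ {C closed : A ⊆ C}. Closed sets containing A: {56}, {54, 56}, {54, 55, 56}.
Intersecting these: cl(A) = {56}.
∂A = cl(A) ∖ int(A) = {56} ∖ ∅ = {56}.


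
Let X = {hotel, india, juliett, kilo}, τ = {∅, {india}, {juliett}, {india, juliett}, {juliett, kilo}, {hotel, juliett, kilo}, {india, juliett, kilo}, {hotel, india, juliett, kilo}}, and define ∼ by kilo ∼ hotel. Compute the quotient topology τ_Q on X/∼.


X/∼ = {[hotel=kilo], [india], [juliett]}; |τ_Q| = 6.

Equivalence classes: [hotel=kilo], [india], [juliett].
Quotient map π: X → X/∼ sends hotel ↦ [hotel=kilo], india ↦ [india], juliett ↦ [juliett], kilo ↦ [hotel=kilo].
For each subset V ⊆ X/∼, compute π^{-1}(V) ⊆ X and check whether π^{-1}(V) ∈ τ. V is open in τ_Q iff π^{-1}(V) ∈ τ.
  V = {}: π^{-1}(V) = ∅ ∈ τ ✓.
  V = {[hotel=kilo]}: π^{-1}(V) = {hotel, kilo} ∉ τ ✗.
  V = {[india]}: π^{-1}(V) = {india} ∈ τ ✓.
  V = {[hotel=kilo], [india]}: π^{-1}(V) = {hotel, india, kilo} ∉ τ ✗.
  V = {[juliett]}: π^{-1}(V) = {juliett} ∈ τ ✓.
  V = {[hotel=kilo], [juliett]}: π^{-1}(V) = {hotel, juliett, kilo} ∈ τ ✓.
  V = {[india], [juliett]}: π^{-1}(V) = {india, juliett} ∈ τ ✓.
  V = {[hotel=kilo], [india], [juliett]}: π^{-1}(V) = {hotel, india, juliett, kilo} ∈ τ ✓.
Open sets in the quotient: τ_Q = {{}, {[india]}, {[juliett]}, {[hotel=kilo], [juliett]}, {[india], [juliett]}, {[hotel=kilo], [india], [juliett]}} (6 elements).


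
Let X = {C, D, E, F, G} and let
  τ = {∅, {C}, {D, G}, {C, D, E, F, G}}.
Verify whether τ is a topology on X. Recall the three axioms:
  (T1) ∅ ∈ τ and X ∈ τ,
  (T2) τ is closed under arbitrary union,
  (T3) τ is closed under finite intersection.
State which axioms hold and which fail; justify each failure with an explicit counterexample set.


τ is NOT a topology on X.

Axiom (T1): ∅ ∈ τ? Yes; X ∈ τ? Yes.
Axiom (T2/T3): check pairwise unions and intersections of members of τ.
Counterexample for (T2): {C} ∪ {D, G} = {C, D, G} ∉ τ. Therefore τ is NOT a topology.


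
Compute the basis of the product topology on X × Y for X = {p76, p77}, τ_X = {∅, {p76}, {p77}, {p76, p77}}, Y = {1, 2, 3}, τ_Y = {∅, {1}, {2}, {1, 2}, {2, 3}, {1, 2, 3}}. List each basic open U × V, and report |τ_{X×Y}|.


Basis B = {∅ × ∅, {p76} × {1}, {p76} × {2}, {p77} × {1}, {p77} × {2}, {p76} × {1, 2}, {p76, p77} × {1}, {p76} × {2, 3}, {p76, p77} × {2}, {p77} × {1, 2}, {p77} × {2, 3}, {p76} × {1, 2, 3}, {p77} × {1, 2, 3}, {p76, p77} × {1, 2}, {p76, p77} × {2, 3}, {p76, p77} × {1, 2, 3}}; |τ_{X×Y}| = 36.

Enumerate products U × V with U ∈ τ_X, V ∈ τ_Y (deduplicated):
  ∅ × ∅ = {} (∅)
  {p76} × {1} = {(p76,1)}
  {p76} × {2} = {(p76,2)}
  {p77} × {1} = {(p77,1)}
  {p77} × {2} = {(p77,2)}
  {p76} × {1, 2} = {(p76,1), (p76,2)}
  {p76, p77} × {1} = {(p76,1), (p77,1)}
  {p76} × {2, 3} = {(p76,2), (p76,3)}
  {p76, p77} × {2} = {(p76,2), (p77,2)}
  {p77} × {1, 2} = {(p77,1), (p77,2)}
  {p77} × {2, 3} = {(p77,2), (p77,3)}
  {p76} × {1, 2, 3} = {(p76,1), (p76,2), (p76,3)}
  {p77} × {1, 2, 3} = {(p77,1), (p77,2), (p77,3)}
  {p76, p77} × {1, 2} = {(p76,1), (p76,2), (p77,1), (p77,2)}
  {p76, p77} × {2, 3} = {(p76,2), (p76,3), (p77,2), (p77,3)}
  {p76, p77} × {1, 2, 3} = {(p76,1), (p76,2), (p76,3), (p77,1), (p77,2), (p77,3)}
These 16 distinct sets form the basis B.
Close under arbitrary unions to get τ_{X×Y}; counting gives |τ_{X×Y}| = 36.


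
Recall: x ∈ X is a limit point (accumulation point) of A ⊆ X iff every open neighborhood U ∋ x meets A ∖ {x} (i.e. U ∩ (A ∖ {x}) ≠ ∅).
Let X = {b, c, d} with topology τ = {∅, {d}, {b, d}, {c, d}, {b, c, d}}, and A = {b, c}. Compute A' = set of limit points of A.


A' = ∅

For each x ∈ X, list the open sets U ∈ τ with x ∈ U, then check whether U ∩ (A ∖ {x}) ≠ ∅ for every such U.
  x = b: open {b, d} ∋ x has {b, d} ∩ (A ∖ {b}) = ∅, so x is NOT a limit point.
  x = c: open {c, d} ∋ x has {c, d} ∩ (A ∖ {c}) = ∅, so x is NOT a limit point.
  x = d: open {d} ∋ x has {d} ∩ (A ∖ {d}) = ∅, so x is NOT a limit point.
Collecting: A' = ∅.


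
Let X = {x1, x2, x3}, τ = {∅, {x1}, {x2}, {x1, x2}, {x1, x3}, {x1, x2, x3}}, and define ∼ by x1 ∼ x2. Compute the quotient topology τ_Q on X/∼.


X/∼ = {[x1=x2], [x3]}; |τ_Q| = 3.

Equivalence classes: [x1=x2], [x3].
Quotient map π: X → X/∼ sends x1 ↦ [x1=x2], x2 ↦ [x1=x2], x3 ↦ [x3].
For each subset V ⊆ X/∼, compute π^{-1}(V) ⊆ X and check whether π^{-1}(V) ∈ τ. V is open in τ_Q iff π^{-1}(V) ∈ τ.
  V = {}: π^{-1}(V) = ∅ ∈ τ ✓.
  V = {[x1=x2]}: π^{-1}(V) = {x1, x2} ∈ τ ✓.
  V = {[x3]}: π^{-1}(V) = {x3} ∉ τ ✗.
  V = {[x1=x2], [x3]}: π^{-1}(V) = {x1, x2, x3} ∈ τ ✓.
Open sets in the quotient: τ_Q = {{}, {[x1=x2]}, {[x1=x2], [x3]}} (3 elements).


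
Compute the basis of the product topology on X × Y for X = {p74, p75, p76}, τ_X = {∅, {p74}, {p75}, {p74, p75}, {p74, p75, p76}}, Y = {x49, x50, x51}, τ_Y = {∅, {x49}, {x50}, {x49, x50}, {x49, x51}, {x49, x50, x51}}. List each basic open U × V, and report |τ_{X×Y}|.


Basis B = {∅ × ∅, {p74} × {x49}, {p74} × {x50}, {p75} × {x49}, {p75} × {x50}, {p74} × {x49, x50}, {p74} × {x49, x51}, {p74, p75} × {x49}, {p74, p75} × {x50}, {p75} × {x49, x50}, {p75} × {x49, x51}, {p74} × {x49, x50, x51}, {p74, p75, p76} × {x49}, {p74, p75, p76} × {x50}, {p75} × {x49, x50, x51}, {p74, p75} × {x49, x50}, {p74, p75} × {x49, x51}, {p74, p75} × {x49, x50, x51}, {p74, p75, p76} × {x49, x50}, {p74, p75, p76} × {x49, x51}, {p74, p75, p76} × {x49, x50, x51}}; |τ_{X×Y}| = 70.

Enumerate products U × V with U ∈ τ_X, V ∈ τ_Y (deduplicated):
  ∅ × ∅ = {} (∅)
  {p74} × {x49} = {(p74,x49)}
  {p74} × {x50} = {(p74,x50)}
  {p75} × {x49} = {(p75,x49)}
  {p75} × {x50} = {(p75,x50)}
  {p74} × {x49, x50} = {(p74,x49), (p74,x50)}
  {p74} × {x49, x51} = {(p74,x49), (p74,x51)}
  {p74, p75} × {x49} = {(p74,x49), (p75,x49)}
  {p74, p75} × {x50} = {(p74,x50), (p75,x50)}
  {p75} × {x49, x50} = {(p75,x49), (p75,x50)}
  {p75} × {x49, x51} = {(p75,x49), (p75,x51)}
  {p74} × {x49, x50, x51} = {(p74,x49), (p74,x50), (p74,x51)}
  {p74, p75, p76} × {x49} = {(p74,x49), (p75,x49), (p76,x49)}
  {p74, p75, p76} × {x50} = {(p74,x50), (p75,x50), (p76,x50)}
  {p75} × {x49, x50, x51} = {(p75,x49), (p75,x50), (p75,x51)}
  {p74, p75} × {x49, x50} = {(p74,x49), (p74,x50), (p75,x49), (p75,x50)}
  {p74, p75} × {x49, x51} = {(p74,x49), (p74,x51), (p75,x49), (p75,x51)}
  {p74, p75} × {x49, x50, x51} = {(p74,x49), (p74,x50), (p74,x51), (p75,x49), (p75,x50), (p75,x51)}
  {p74, p75, p76} × {x49, x50} = {(p74,x49), (p74,x50), (p75,x49), (p75,x50), (p76,x49), (p76,x50)}
  {p74, p75, p76} × {x49, x51} = {(p74,x49), (p74,x51), (p75,x49), (p75,x51), (p76,x49), (p76,x51)}
  {p74, p75, p76} × {x49, x50, x51} = {(p74,x49), (p74,x50), (p74,x51), (p75,x49), (p75,x50), (p75,x51), (p76,x49), (p76,x50), (p76,x51)}
These 21 distinct sets form the basis B.
Close under arbitrary unions to get τ_{X×Y}; counting gives |τ_{X×Y}| = 70.


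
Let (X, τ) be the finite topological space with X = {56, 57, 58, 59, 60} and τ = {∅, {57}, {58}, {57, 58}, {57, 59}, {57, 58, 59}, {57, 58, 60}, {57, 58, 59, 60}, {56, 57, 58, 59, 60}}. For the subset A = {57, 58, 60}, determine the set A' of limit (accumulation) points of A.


A' = {56, 59, 60}

For each x ∈ X, list the open sets U ∈ τ with x ∈ U, then check whether U ∩ (A ∖ {x}) ≠ ∅ for every such U.
  x = 56: opens ∋ x are {56, 57, 58, 59, 60}; each meets A ∖ {56}, so x IS a limit point.
  x = 57: open {57} ∋ x has {57} ∩ (A ∖ {57}) = ∅, so x is NOT a limit point.
  x = 58: open {58} ∋ x has {58} ∩ (A ∖ {58}) = ∅, so x is NOT a limit point.
  x = 59: opens ∋ x are {57, 59}, {57, 58, 59}, {57, 58, 59, 60}, {56, 57, 58, 59, 60}; each meets A ∖ {59}, so x IS a limit point.
  x = 60: opens ∋ x are {57, 58, 60}, {57, 58, 59, 60}, {56, 57, 58, 59, 60}; each meets A ∖ {60}, so x IS a limit point.
Collecting: A' = {56, 59, 60}.


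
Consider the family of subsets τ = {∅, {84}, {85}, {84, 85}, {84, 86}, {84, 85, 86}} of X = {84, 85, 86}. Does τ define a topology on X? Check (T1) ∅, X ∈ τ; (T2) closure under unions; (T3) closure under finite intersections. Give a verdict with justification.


τ IS a topology on X.

Axiom (T1): ∅ ∈ τ? Yes; X ∈ τ? Yes.
Axiom (T2/T3): check pairwise unions and intersections of members of τ.
All pairwise intersections and unions checked — each lies in τ. Therefore τ satisfies (T1), (T2), (T3): it IS a topology on X.


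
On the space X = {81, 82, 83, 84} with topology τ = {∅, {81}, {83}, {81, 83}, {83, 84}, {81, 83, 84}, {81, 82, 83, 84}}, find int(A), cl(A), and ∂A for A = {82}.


int(A) = ∅, cl(A) = {82}, ∂A = {82}.

Closed sets in (X, τ) are complements of opens:
  closed(X, τ) = {∅, {82}, {81, 82}, {82, 84}, {81, 82, 84}, {82, 83, 84}, {81, 82, 83, 84}}.
int(A) = ⋃ {U ∈ τ : U ⊆ A}. Opens contained in A: ∅.
Taking the union of these: int(A) = ∅.
cl(A) = ⋂ {C closed : A ⊆ C}. Closed sets containing A: {82}, {81, 82}, {82, 84}, {81, 82, 84}, {82, 83, 84}, {81, 82, 83, 84}.
Intersecting these: cl(A) = {82}.
∂A = cl(A) ∖ int(A) = {82} ∖ ∅ = {82}.


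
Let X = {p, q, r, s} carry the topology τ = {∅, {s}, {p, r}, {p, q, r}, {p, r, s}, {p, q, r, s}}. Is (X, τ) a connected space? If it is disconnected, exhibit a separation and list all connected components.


(X, τ) is disconnected; components = [{s}, {p, q, r}].

Find clopen sets (U ∈ τ with X ∖ U ∈ τ):
  U = ∅, X ∖ U = {p, q, r, s} — both open, so U is clopen.
  U = {s}, X ∖ U = {p, q, r} — both open, so U is clopen.
  U = {p, q, r}, X ∖ U = {s} — both open, so U is clopen.
  U = {p, q, r, s}, X ∖ U = ∅ — both open, so U is clopen.
Nontrivial clopen(s) exist: e.g. {s}. So (X, τ) is disconnected.
Compute connected components by grouping points that agree on all clopens:
  component: {s}
  component: {p, q, r}
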